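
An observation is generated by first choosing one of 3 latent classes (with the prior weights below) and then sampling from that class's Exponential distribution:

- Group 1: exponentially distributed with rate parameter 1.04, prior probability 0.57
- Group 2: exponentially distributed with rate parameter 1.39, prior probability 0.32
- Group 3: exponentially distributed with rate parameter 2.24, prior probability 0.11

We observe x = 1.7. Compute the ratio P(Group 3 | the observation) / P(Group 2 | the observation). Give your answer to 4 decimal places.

Since P(k|x) ∝ π_k f_k(x), the posterior odds are π_i f_i(x) / (π_j f_j(x)).
Exponential densities:
  p_1 = 1.04·e^(−1.04·1.7) = 1.04·e^(−1.7680) = 0.177501
  p_2 = 1.39·e^(−1.39·1.7) = 1.39·e^(−2.3630) = 0.130851
  p_3 = 2.24·e^(−2.24·1.7) = 2.24·e^(−3.8080) = 0.0497112
0.00546824 / 0.0418723 ≈ 0.1306

0.1306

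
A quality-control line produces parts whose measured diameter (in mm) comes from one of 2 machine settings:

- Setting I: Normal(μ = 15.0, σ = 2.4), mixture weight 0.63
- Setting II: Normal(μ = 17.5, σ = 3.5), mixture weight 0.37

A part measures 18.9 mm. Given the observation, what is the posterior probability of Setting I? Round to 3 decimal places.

P(component k | x) = π_k·f_k(x) / marginal(x), where marginal(x) = Σ_j π_j·f_j(x).
Evaluate each component's likelihood at the observed value:
  p_I = (1/(2.4·√(2π)))·exp(−(18.9−15.0)²/(2·2.4²)) = 0.166226·exp(-1.32031) = 0.0443909
  p_II = (1/(3.5·√(2π)))·exp(−(18.9−17.5)²/(2·3.5²)) = 0.113984·exp(-0.08000) = 0.10522
Weight by the priors:
  π_I·p_I = 0.63 × 0.0443909 = 0.0279663
  π_II·p_II = 0.37 × 0.10522 = 0.0389314
Sum: 0.0279663 + 0.0389314 = 0.0668977
Responsibility of Setting I: 0.0279663 / 0.0668977 ≈ 0.418

0.418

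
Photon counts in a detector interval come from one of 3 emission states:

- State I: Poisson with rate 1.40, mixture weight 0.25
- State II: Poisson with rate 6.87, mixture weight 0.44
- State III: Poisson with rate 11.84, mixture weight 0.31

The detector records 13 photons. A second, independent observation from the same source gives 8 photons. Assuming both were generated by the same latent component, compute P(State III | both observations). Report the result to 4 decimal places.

Posterior ∝ prior × likelihood, so P(k | x) ∝ π_k f_k(x); normalise over all components.
Since both observations come from the same component, the likelihood for component k is f_k(x₁)·f_k(x₂).
  L_I = [3.1432e-09] × [9.02592e-05] = 2.83703e-13
  L_II = [0.0126635] × [0.1278] = 0.00161839
  L_III = [0.104051] × [0.0690632] = 0.00718607
Prior × likelihood for each component:
  π_I·L_I = 0.25 × 2.83703e-13 = 7.09257e-14
  π_II·L_II = 0.44 × 0.00161839 = 0.000712094
  π_III·L_III = 0.31 × 0.00718607 = 0.00222768
Normaliser: 7.09257e-14 + 0.000712094 + 0.00222768 = 0.00293978
P(State III | x₁, x₂) ≈ 0.7578

0.7578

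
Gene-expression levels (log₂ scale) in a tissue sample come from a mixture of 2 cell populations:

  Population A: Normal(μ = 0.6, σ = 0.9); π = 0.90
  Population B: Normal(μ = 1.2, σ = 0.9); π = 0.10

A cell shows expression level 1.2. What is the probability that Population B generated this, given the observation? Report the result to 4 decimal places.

By Bayes' theorem, P(k | x) = w_k f_k(x) / Σ_j w_j f_j(x).
Normal densities:
  p_A = 0.354942
  p_B = 0.443269
Unnormalised posteriors:
  w_A·p_A = 0.90 × 0.354942 = 0.319448
  w_B·p_B = 0.10 × 0.443269 = 0.0443269
Normaliser: 0.319448 + 0.0443269 = 0.363775
P(Population B | 1.2) = 0.0443269 / 0.363775 ≈ 0.1219

0.1219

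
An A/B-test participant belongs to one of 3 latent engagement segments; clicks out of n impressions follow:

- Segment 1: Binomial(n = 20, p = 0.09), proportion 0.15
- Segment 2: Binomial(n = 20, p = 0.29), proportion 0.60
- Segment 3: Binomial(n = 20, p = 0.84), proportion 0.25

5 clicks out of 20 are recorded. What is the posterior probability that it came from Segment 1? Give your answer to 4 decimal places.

0.0289

Posterior ∝ prior × likelihood, so P(k | x) ∝ P(Z=k) f_k(x); normalise over all components.
Evaluate each component's likelihood at the observed value:
  f_1 = 0.0222473
  f_2 = 0.186771
  f_3 = 7.47549e-09
Multiply by the mixture weights:
  P(Z=1)·f_1 = 0.15 × 0.0222473 = 0.00333709
  P(Z=2)·f_2 = 0.60 × 0.186771 = 0.112062
  P(Z=3)·f_3 = 0.25 × 7.47549e-09 = 1.86887e-09
Evidence: 0.00333709 + 0.112062 + 1.86887e-09 = 0.1154
P(Segment 1 | x) ≈ 0.0289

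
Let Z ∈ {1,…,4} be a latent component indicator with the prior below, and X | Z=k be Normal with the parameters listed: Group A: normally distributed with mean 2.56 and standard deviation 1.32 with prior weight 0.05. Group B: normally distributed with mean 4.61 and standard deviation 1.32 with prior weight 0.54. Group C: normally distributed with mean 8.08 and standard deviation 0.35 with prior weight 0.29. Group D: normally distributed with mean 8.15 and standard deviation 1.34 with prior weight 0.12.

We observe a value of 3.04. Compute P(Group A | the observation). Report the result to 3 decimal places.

The responsibility of component k is π_k f_k(x) divided by Σ_j π_j f_j(x).
Evaluate each component's likelihood at the observed value:
  p_A = (1/(1.32·√(2π)))·exp(−(3.04−2.56)²/(2·1.32²)) = 0.302229·exp(-0.06612) = 0.282893
  p_B = (1/(1.32·√(2π)))·exp(−(3.04−4.61)²/(2·1.32²)) = 0.302229·exp(-0.70733) = 0.148987
  p_C = (1/(0.35·√(2π)))·exp(−(3.04−8.08)²/(2·0.35²)) = 1.139835·exp(-103.68000) = 1.06952e-45
  p_D = (1/(1.34·√(2π)))·exp(−(3.04−8.15)²/(2·1.34²)) = 0.297718·exp(-7.27113) = 0.00020701
Weight by the priors:
  π_A·p_A = 0.05 × 0.282893 = 0.0141447
  π_B·p_B = 0.54 × 0.148987 = 0.0804527
  π_C·p_C = 0.29 × 1.06952e-45 = 3.10162e-46
  π_D·p_D = 0.12 × 0.00020701 = 2.48412e-05
Sum: 0.0141447 + 0.0804527 + 3.10162e-46 + 2.48412e-05 = 0.0946222
So the posterior for Group A is 0.0141447 / 0.0946222 ≈ 0.149.

0.149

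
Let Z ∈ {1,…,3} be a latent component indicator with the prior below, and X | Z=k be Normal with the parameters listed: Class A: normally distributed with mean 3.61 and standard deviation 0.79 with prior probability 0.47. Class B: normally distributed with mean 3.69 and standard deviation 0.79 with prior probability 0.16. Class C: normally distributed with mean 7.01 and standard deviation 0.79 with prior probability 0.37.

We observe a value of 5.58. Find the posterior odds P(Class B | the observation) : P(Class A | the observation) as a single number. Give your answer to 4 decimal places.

0.4360

Posterior odds = (P(Z=i) f_i(x)) / (P(Z=j) f_j(x)); the normalising sum cancels.
Evaluate each component's likelihood at the observed value:
  p_A = 0.0225411
  p_B = 0.0288681
  p_C = 0.0981267
Odds = (0.16/0.47) × (0.0288681/0.0225411) = 0.340426 × 1.28069 ≈ 0.4360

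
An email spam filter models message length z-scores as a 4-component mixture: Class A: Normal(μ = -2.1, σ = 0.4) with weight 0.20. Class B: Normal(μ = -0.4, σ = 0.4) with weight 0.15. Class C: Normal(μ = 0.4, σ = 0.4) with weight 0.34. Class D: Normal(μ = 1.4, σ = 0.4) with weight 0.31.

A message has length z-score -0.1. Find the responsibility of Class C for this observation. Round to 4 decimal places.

0.5783

The responsibility of component k is w_k f_k(x) divided by Σ_j w_j f_j(x).
Normal densities:
  L_A = (1/(0.4·√(2π)))·exp(−(-0.1−-2.1)²/(2·0.4²)) = 0.997356·exp(-12.50000) = 3.7168e-06
  L_B = (1/(0.4·√(2π)))·exp(−(-0.1−-0.4)²/(2·0.4²)) = 0.997356·exp(-0.28125) = 0.752844
  L_C = (1/(0.4·√(2π)))·exp(−(-0.1−0.4)²/(2·0.4²)) = 0.997356·exp(-0.78125) = 0.456623
  L_D = (1/(0.4·√(2π)))·exp(−(-0.1−1.4)²/(2·0.4²)) = 0.997356·exp(-7.03125) = 0.000881489
Prior × likelihood for each component:
  w_A·L_A = 0.20 × 3.7168e-06 = 7.4336e-07
  w_B·L_B = 0.15 × 0.752844 = 0.112927
  w_C·L_C = 0.34 × 0.456623 = 0.155252
  w_D·L_D = 0.31 × 0.000881489 = 0.000273262
Marginal: 7.4336e-07 + 0.112927 + 0.155252 + 0.000273262 = 0.268452
So the posterior for Class C is 0.155252 / 0.268452 ≈ 0.5783.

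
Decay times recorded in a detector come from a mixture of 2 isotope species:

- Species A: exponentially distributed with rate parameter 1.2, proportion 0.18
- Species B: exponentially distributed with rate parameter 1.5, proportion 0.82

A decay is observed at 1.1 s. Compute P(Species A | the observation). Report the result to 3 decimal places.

P(component k | x) = w_k·f_k(x) / marginal(x), where marginal(x) = Σ_j w_j·f_j(x).
Exponential densities:
  p_A = 1.2·e^(−1.2·1.1) = 1.2·e^(−1.3200) = 0.320562
  p_B = 1.5·e^(−1.5·1.1) = 1.5·e^(−1.6500) = 0.288075
Multiply by the mixture weights:
  w_A·p_A = 0.18 × 0.320562 = 0.0577012
  w_B·p_B = 0.82 × 0.288075 = 0.236221
Marginal: 0.0577012 + 0.236221 = 0.293923
P(Species A | x) ≈ 0.196

0.196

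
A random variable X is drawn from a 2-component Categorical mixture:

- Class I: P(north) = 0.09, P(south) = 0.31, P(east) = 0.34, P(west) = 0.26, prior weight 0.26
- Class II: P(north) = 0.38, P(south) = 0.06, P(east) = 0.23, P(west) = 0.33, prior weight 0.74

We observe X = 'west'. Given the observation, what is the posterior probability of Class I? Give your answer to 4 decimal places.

The responsibility of component k is P(Z=k) f_k(x) divided by Σ_j P(Z=j) f_j(x).
Categorical probabilities:
  L_I = 0.26
  L_II = 0.33
Prior × likelihood for each component:
  P(Z=I)·L_I = 0.26 × 0.26 = 0.0676
  P(Z=II)·L_II = 0.74 × 0.33 = 0.2442
Sum: 0.0676 + 0.2442 = 0.3118
So the posterior for Class I is 0.0676 / 0.3118 ≈ 0.2168.

0.2168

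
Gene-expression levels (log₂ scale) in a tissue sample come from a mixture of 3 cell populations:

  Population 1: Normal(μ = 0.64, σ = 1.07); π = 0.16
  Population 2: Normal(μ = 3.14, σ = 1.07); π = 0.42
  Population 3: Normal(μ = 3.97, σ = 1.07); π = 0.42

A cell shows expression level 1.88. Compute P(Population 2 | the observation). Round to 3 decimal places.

The responsibility of component k is π_k f_k(x) divided by Σ_j π_j f_j(x).
Component likelihoods at x = 1.88:
  L_1 = (1/(1.07·√(2π)))·exp(−(1.88−0.64)²/(2·1.07²)) = 0.372843·exp(-0.67150) = 0.190501
  L_2 = (1/(1.07·√(2π)))·exp(−(1.88−3.14)²/(2·1.07²)) = 0.372843·exp(-0.69334) = 0.186386
  L_3 = (1/(1.07·√(2π)))·exp(−(1.88−3.97)²/(2·1.07²)) = 0.372843·exp(-1.90763) = 0.0553416
Weight by the priors:
  π_1·L_1 = 0.16 × 0.190501 = 0.0304802
  π_2·L_2 = 0.42 × 0.186386 = 0.0782823
  π_3·L_3 = 0.42 × 0.0553416 = 0.0232435
Marginal: 0.0304802 + 0.0782823 + 0.0232435 = 0.132006
P(Population 2 | the observation) = 0.0782823 / 0.132006 ≈ 0.593

0.593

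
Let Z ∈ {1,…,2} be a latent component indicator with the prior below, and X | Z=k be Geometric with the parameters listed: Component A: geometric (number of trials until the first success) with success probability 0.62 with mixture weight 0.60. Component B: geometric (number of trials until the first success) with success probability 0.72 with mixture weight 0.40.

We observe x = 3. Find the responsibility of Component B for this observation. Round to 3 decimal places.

0.296

P(component k | x) = P(Z=k)·f_k(x) / marginal(x), where marginal(x) = Σ_j P(Z=j)·f_j(x).
Evaluate each component's likelihood at the observed value:
  p_A = 0.62·(1−0.62)^2 = 0.62·0.1444 = 0.089528
  p_B = 0.72·(1−0.72)^2 = 0.72·0.0784 = 0.056448
Unnormalised posteriors:
  P(Z=A)·p_A = 0.60 × 0.089528 = 0.0537168
  P(Z=B)·p_B = 0.40 × 0.056448 = 0.0225792
Denominator: 0.0537168 + 0.0225792 = 0.076296
P(Component B | 3) = 0.0225792 / 0.076296 ≈ 0.296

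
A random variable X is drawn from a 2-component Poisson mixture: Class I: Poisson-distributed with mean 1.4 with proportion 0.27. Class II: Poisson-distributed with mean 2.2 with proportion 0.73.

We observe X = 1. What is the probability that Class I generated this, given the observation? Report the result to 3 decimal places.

P(component k | x) = P(Z=k)·f_k(x) / marginal(x), where marginal(x) = Σ_j P(Z=j)·f_j(x).
Poisson probabilities:
  f_I = e^(−1.4)·1.4^1/1! = 0.345236
  f_II = e^(−2.2)·2.2^1/1! = 0.243767
Multiply by the mixture weights:
  P(Z=I)·f_I = 0.27 × 0.345236 = 0.0932137
  P(Z=II)·f_II = 0.73 × 0.243767 = 0.17795
Marginal: 0.0932137 + 0.17795 = 0.271164
P(Class I | x) = 0.0932137 / 0.271164 ≈ 0.344

0.344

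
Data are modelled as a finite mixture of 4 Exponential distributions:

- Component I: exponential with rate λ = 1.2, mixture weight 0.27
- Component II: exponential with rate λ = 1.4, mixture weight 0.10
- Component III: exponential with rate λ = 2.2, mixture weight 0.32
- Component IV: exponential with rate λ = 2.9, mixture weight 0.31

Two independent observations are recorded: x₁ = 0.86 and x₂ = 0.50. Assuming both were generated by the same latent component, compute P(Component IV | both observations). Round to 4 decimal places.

0.2163

By Bayes' theorem, P(k | x) = w_k f_k(x) / Σ_j w_j f_j(x).
Since both observations come from the same component, the likelihood for component k is f_k(x₁)·f_k(x₂).
  f_I = [1.2·e^(−1.2·0.86) = 1.2·e^(−1.0320) = 0.427552] × [0.658574] = 0.281575
  f_II = [1.4·e^(−1.4·0.86) = 1.4·e^(−1.2040) = 0.419989] × [0.695219] = 0.291984
  f_III = [2.2·e^(−2.2·0.86) = 2.2·e^(−1.8920) = 0.331694] × [0.732316] = 0.242905
  f_IV = [2.9·e^(−2.9·0.86) = 2.9·e^(−2.4940) = 0.239479] × [0.680254] = 0.162907
Weight by the priors:
  w_I·f_I = 0.27 × 0.281575 = 0.0760252
  w_II·f_II = 0.10 × 0.291984 = 0.0291984
  w_III·f_III = 0.32 × 0.242905 = 0.0777296
  w_IV·f_IV = 0.31 × 0.162907 = 0.050501
Evidence: 0.0760252 + 0.0291984 + 0.0777296 + 0.050501 = 0.233454
So the posterior for Component IV is 0.050501 / 0.233454 ≈ 0.2163.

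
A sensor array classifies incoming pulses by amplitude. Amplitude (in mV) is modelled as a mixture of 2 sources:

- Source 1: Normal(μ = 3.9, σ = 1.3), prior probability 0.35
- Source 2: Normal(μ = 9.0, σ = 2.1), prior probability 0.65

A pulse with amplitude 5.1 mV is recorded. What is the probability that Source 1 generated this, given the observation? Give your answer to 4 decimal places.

0.7611

P(component k | x) = P(Z=k)·f_k(x) / marginal(x), where marginal(x) = Σ_j P(Z=j)·f_j(x).
Evaluate each component's likelihood at the observed value:
  p_1 = 0.20042
  p_2 = 0.0338653
Unnormalised posteriors:
  P(Z=1)·p_1 = 0.35 × 0.20042 = 0.0701471
  P(Z=2)·p_2 = 0.65 × 0.0338653 = 0.0220124
Evidence: 0.0701471 + 0.0220124 = 0.0921595
Responsibility of Source 1: 0.0701471 / 0.0921595 ≈ 0.7611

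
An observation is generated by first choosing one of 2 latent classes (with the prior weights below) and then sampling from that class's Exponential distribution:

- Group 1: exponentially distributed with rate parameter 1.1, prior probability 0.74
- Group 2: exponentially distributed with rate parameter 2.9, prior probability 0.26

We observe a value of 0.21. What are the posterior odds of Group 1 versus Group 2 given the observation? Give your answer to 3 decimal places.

Since P(k|x) ∝ π_k f_k(x), the posterior odds are π_i f_i(x) / (π_j f_j(x)).
Evaluate each component's likelihood at the observed value:
  L_1 = 0.873113
  L_2 = 1.57729
Posterior odds = (π_1·L_1) / (π_2·L_2) = (0.74·0.873113) / (0.26·1.57729) = 0.646104 / 0.410096 ≈ 1.575

1.575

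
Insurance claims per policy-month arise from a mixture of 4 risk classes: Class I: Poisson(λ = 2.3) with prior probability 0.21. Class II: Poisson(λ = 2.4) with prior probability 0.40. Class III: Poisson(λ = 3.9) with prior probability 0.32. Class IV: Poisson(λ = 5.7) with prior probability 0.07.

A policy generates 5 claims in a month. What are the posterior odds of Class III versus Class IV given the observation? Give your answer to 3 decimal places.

The posterior odds equal the prior odds times the likelihood ratio: (w_i/w_j)·(f_i(x)/f_j(x)).
Evaluate each component's likelihood at the observed value:
  f_I = 0.053775
  f_II = 0.0601961
  f_III = 0.152193
  f_IV = 0.16777
0.0487016 / 0.0117439 ≈ 4.147

4.147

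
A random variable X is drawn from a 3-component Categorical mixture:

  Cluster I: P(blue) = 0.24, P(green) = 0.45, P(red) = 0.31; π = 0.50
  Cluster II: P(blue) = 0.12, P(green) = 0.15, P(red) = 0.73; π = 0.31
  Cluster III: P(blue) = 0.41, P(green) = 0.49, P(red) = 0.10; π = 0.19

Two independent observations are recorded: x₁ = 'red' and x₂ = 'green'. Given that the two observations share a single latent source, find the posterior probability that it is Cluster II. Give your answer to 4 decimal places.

Apply Bayes' rule: the posterior for each component is proportional to its prior times its likelihood at x.
Since both observations come from the same component, the likelihood for component k is f_k(x₁)·f_k(x₂).
  p_I = [0.31] × [0.45] = 0.1395
  p_II = [0.73] × [0.15] = 0.1095
  p_III = [0.1] × [0.49] = 0.049
Prior × likelihood for each component:
  P(Z=I)·p_I = 0.50 × 0.1395 = 0.06975
  P(Z=II)·p_II = 0.31 × 0.1095 = 0.033945
  P(Z=III)·p_III = 0.19 × 0.049 = 0.00931
Evidence: 0.06975 + 0.033945 + 0.00931 = 0.113005
P(Cluster II | data) ≈ 0.3004

0.3004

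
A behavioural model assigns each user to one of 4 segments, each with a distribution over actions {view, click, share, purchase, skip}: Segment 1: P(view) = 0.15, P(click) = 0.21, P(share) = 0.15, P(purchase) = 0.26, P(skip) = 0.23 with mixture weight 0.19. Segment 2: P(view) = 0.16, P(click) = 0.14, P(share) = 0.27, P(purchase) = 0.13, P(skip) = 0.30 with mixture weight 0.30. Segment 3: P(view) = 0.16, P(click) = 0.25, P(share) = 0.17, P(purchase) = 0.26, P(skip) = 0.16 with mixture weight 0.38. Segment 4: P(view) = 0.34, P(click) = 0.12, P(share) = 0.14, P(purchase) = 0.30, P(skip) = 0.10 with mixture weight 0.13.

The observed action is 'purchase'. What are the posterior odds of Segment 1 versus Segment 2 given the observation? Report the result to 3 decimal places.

1.267

Since P(k|x) ∝ π_k f_k(x), the posterior odds are π_i f_i(x) / (π_j f_j(x)).
Evaluate each component's likelihood at the observed value:
  f_1 = 0.26
  f_2 = 0.13
  f_3 = 0.26
  f_4 = 0.3
0.0494 / 0.039 ≈ 1.267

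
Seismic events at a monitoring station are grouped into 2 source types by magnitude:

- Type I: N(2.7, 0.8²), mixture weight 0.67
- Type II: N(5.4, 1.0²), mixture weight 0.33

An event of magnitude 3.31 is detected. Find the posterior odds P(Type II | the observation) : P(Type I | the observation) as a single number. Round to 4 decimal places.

0.0593

The posterior odds equal the prior odds times the likelihood ratio: (π_i/π_j)·(f_i(x)/f_j(x)).
Component likelihoods at x = 3.31:
  p_I = 0.37288
  p_II = 0.0449148
Odds = (0.33/0.67) × (0.0449148/0.37288) = 0.492537 × 0.120454 ≈ 0.0593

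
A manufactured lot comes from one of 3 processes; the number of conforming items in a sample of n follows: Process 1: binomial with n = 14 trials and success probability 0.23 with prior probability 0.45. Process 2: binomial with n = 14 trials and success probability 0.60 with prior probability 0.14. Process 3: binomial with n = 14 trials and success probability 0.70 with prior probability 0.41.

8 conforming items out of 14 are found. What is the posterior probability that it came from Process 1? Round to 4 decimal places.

0.0266

By Bayes' theorem, P(k | x) = π_k f_k(x) / Σ_j π_j f_j(x).
Component likelihoods at x = 8 conforming items out of 14:
  f_1 = C(14,8)·0.23^8·0.77^6 = 3003·7.8311e-06·0.208422 = 0.00490143
  f_2 = C(14,8)·0.60^8·0.40^6 = 3003·0.0167962·0.004096 = 0.206598
  f_3 = C(14,8)·0.70^8·0.30^6 = 3003·0.057648·0.000729 = 0.126202
Prior × likelihood for each component:
  π_1·f_1 = 0.45 × 0.00490143 = 0.00220564
  π_2·f_2 = 0.14 × 0.206598 = 0.0289237
  π_3·f_3 = 0.41 × 0.126202 = 0.0517429
Normaliser: 0.00220564 + 0.0289237 + 0.0517429 = 0.0828722
P(Process 1 | the observation) ≈ 0.0266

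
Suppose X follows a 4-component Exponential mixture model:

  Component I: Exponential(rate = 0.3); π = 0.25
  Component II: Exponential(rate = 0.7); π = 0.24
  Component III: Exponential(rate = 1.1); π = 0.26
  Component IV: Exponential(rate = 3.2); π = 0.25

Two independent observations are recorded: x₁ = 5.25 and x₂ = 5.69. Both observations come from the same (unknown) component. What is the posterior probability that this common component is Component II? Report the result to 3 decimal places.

Apply Bayes' rule: the posterior for each component is proportional to its prior times its likelihood at x.
Since both observations come from the same component, the likelihood for component k is f_k(x₁)·f_k(x₂).
  f_I = [0.3·e^(−0.3·5.25) = 0.3·e^(−1.5750) = 0.0621023] × [0.0544228] = 0.00337978
  f_II = [0.7·e^(−0.7·5.25) = 0.7·e^(−3.6750) = 0.0177446] × [0.0130408] = 0.000231403
  f_III = [1.1·e^(−1.1·5.25) = 1.1·e^(−5.7750) = 0.00341462] × [0.00210447] = 7.18597e-06
  f_IV = [3.2·e^(−3.2·5.25) = 3.2·e^(−16.8000) = 1.61809e-07] × [3.95837e-08] = 6.40499e-15
Unnormalised posteriors:
  P(Z=I)·f_I = 0.25 × 0.00337978 = 0.000844944
  P(Z=II)·f_II = 0.24 × 0.000231403 = 5.55367e-05
  P(Z=III)·f_III = 0.26 × 7.18597e-06 = 1.86835e-06
  P(Z=IV)·f_IV = 0.25 × 6.40499e-15 = 1.60125e-15
Normaliser: 0.000844944 + 5.55367e-05 + 1.86835e-06 + 1.60125e-15 = 0.000902349
P(Component II | x) ≈ 0.062

0.062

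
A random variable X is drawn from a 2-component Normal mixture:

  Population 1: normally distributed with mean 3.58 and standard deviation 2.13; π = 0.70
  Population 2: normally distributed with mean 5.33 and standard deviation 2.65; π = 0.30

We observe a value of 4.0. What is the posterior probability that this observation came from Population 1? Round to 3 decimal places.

Apply Bayes' rule: the posterior for each component is proportional to its prior times its likelihood at x.
Normal densities:
  p_1 = (1/(2.13·√(2π)))·exp(−(4.0−3.58)²/(2·2.13²)) = 0.187297·exp(-0.01944) = 0.183691
  p_2 = (1/(2.65·√(2π)))·exp(−(4.0−5.33)²/(2·2.65²)) = 0.150544·exp(-0.12595) = 0.132729
Prior × likelihood for each component:
  w_1·p_1 = 0.70 × 0.183691 = 0.128584
  w_2·p_2 = 0.30 × 0.132729 = 0.0398188
Sum: 0.128584 + 0.0398188 = 0.168402
P(Population 1 | 4.0) ≈ 0.764

0.764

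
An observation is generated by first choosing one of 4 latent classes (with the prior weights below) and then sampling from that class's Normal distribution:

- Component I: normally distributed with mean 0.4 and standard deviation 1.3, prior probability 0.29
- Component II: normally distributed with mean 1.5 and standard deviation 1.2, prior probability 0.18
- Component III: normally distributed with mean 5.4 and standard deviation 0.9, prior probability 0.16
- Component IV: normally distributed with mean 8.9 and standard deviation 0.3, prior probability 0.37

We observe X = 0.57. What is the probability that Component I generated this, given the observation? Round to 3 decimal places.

0.666

The responsibility of component k is P(Z=k) f_k(x) divided by Σ_j P(Z=j) f_j(x).
Normal densities:
  L_I = 0.304266
  L_II = 0.246209
  L_III = 2.46937e-07
  L_IV = 5.08066e-168
Weight by the priors:
  P(Z=I)·L_I = 0.29 × 0.304266 = 0.0882371
  P(Z=II)·L_II = 0.18 × 0.246209 = 0.0443177
  P(Z=III)·L_III = 0.16 × 2.46937e-07 = 3.95099e-08
  P(Z=IV)·L_IV = 0.37 × 5.08066e-168 = 1.87984e-168
Evidence: 0.0882371 + 0.0443177 + 3.95099e-08 + 1.87984e-168 = 0.132555
P(Component I | data) = 0.0882371 / 0.132555 ≈ 0.666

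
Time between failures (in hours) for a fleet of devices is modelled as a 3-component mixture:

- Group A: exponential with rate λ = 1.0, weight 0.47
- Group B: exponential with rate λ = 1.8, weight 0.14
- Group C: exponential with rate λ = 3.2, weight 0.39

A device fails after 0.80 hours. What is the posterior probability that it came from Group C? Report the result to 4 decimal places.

0.2626

P(component k | x) = P(Z=k)·f_k(x) / marginal(x), where marginal(x) = Σ_j P(Z=j)·f_j(x).
Component likelihoods at x = 0.80 hours:
  L_A = 1.0·e^(−1.0·0.80) = 1.0·e^(−0.8000) = 0.449329
  L_B = 1.8·e^(−1.8·0.80) = 1.8·e^(−1.4400) = 0.42647
  L_C = 3.2·e^(−3.2·0.80) = 3.2·e^(−2.5600) = 0.247375
Multiply by the mixture weights:
  P(Z=A)·L_A = 0.47 × 0.449329 = 0.211185
  P(Z=B)·L_B = 0.14 × 0.42647 = 0.0597058
  P(Z=C)·L_C = 0.39 × 0.247375 = 0.0964763
Normaliser: 0.211185 + 0.0597058 + 0.0964763 = 0.367367
P(Group C | x) = 0.0964763 / 0.367367 ≈ 0.2626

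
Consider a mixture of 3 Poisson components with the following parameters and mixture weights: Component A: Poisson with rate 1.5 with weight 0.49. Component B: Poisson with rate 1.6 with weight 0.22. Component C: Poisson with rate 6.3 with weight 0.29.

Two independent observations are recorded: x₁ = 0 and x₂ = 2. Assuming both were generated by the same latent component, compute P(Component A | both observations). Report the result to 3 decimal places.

0.705

By Bayes' theorem, P(k | x) = π_k f_k(x) / Σ_j π_j f_j(x).
Since both observations come from the same component, the likelihood for component k is f_k(x₁)·f_k(x₂).
  p_A = [e^(−1.5)·1.5^0/0! = 0.22313] × [0.251021] = 0.0560105
  p_B = [e^(−1.6)·1.6^0/0! = 0.201897] × [0.258428] = 0.0521756
  p_C = [e^(−6.3)·6.3^0/0! = 0.0018363] × [0.0364415] = 6.69176e-05
Multiply by the mixture weights:
  π_A·p_A = 0.49 × 0.0560105 = 0.0274451
  π_B·p_B = 0.22 × 0.0521756 = 0.0114786
  π_C·p_C = 0.29 × 6.69176e-05 = 1.94061e-05
Denominator: 0.0274451 + 0.0114786 + 1.94061e-05 = 0.0389432
P(Component A | x₁, x₂) = 0.0274451 / 0.0389432 ≈ 0.705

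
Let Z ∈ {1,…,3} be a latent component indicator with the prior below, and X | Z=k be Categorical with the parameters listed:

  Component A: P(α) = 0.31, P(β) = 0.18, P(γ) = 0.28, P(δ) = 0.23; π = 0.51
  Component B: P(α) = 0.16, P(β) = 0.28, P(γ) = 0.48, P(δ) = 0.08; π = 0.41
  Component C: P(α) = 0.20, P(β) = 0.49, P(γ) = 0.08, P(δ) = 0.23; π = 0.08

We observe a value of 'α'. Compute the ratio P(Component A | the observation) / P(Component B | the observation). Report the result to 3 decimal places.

Since P(k|x) ∝ π_k f_k(x), the posterior odds are π_i f_i(x) / (π_j f_j(x)).
Evaluate each component's likelihood at the observed value:
  L_A = 0.31
  L_B = 0.16
  L_C = 0.2
Posterior odds = (π_A·L_A) / (π_B·L_B) = (0.51·0.31) / (0.41·0.16) = 0.1581 / 0.0656 ≈ 2.410

2.410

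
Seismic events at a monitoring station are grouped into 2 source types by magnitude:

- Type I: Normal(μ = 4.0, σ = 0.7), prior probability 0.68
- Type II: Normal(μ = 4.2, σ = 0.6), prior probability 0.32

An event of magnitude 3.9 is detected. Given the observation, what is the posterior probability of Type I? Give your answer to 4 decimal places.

0.6714

The responsibility of component k is π_k f_k(x) divided by Σ_j π_j f_j(x).
Component likelihoods at x = 3.9:
  f_I = (1/(0.7·√(2π)))·exp(−(3.9−4.0)²/(2·0.7²)) = 0.569918·exp(-0.01020) = 0.564132
  f_II = (1/(0.6·√(2π)))·exp(−(3.9−4.2)²/(2·0.6²)) = 0.664904·exp(-0.12500) = 0.586776
Weight by the priors:
  π_I·f_I = 0.68 × 0.564132 = 0.38361
  π_II·f_II = 0.32 × 0.586776 = 0.187768
Normaliser: 0.38361 + 0.187768 = 0.571378
P(Type I | the observation) = 0.38361 / 0.571378 ≈ 0.6714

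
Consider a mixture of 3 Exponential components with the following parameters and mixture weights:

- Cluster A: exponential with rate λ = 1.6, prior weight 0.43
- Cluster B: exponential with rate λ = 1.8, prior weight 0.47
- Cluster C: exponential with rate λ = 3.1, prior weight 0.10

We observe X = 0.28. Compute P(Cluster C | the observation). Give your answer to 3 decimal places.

The responsibility of component k is w_k f_k(x) divided by Σ_j w_j f_j(x).
Component likelihoods at x = 0.28:
  f_A = 1.6·e^(−1.6·0.28) = 1.6·e^(−0.4480) = 1.02225
  f_B = 1.8·e^(−1.8·0.28) = 1.8·e^(−0.5040) = 1.0874
  f_C = 3.1·e^(−3.1·0.28) = 3.1·e^(−0.8680) = 1.30135
Prior × likelihood for each component:
  w_A·f_A = 0.43 × 1.02225 = 0.439566
  w_B·f_B = 0.47 × 1.0874 = 0.511077
  w_C·f_C = 0.10 × 1.30135 = 0.130135
Marginal: 0.439566 + 0.511077 + 0.130135 = 1.08078
P(Cluster C | the observation) ≈ 0.120

0.120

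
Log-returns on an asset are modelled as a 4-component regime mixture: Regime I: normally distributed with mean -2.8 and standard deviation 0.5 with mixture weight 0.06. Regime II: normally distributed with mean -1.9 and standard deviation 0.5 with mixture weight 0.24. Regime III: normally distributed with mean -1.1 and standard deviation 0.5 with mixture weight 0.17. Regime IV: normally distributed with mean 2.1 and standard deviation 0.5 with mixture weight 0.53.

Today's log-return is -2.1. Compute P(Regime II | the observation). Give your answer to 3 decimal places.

By Bayes' theorem, P(k | x) = π_k f_k(x) / Σ_j π_j f_j(x).
Component likelihoods at x = -2.1:
  p_I = (1/(0.5·√(2π)))·exp(−(-2.1−-2.8)²/(2·0.5²)) = 0.797885·exp(-0.98000) = 0.299455
  p_II = (1/(0.5·√(2π)))·exp(−(-2.1−-1.9)²/(2·0.5²)) = 0.797885·exp(-0.08000) = 0.73654
  p_III = (1/(0.5·√(2π)))·exp(−(-2.1−-1.1)²/(2·0.5²)) = 0.797885·exp(-2.00000) = 0.107982
  p_IV = (1/(0.5·√(2π)))·exp(−(-2.1−2.1)²/(2·0.5²)) = 0.797885·exp(-35.28000) = 3.80216e-16
Multiply by the mixture weights:
  π_I·p_I = 0.06 × 0.299455 = 0.0179673
  π_II·p_II = 0.24 × 0.73654 = 0.17677
  π_III·p_III = 0.17 × 0.107982 = 0.0183569
  π_IV·p_IV = 0.53 × 3.80216e-16 = 2.01515e-16
Marginal: 0.0179673 + 0.17677 + 0.0183569 + 2.01515e-16 = 0.213094
Responsibility of Regime II: 0.17677 / 0.213094 ≈ 0.830

0.830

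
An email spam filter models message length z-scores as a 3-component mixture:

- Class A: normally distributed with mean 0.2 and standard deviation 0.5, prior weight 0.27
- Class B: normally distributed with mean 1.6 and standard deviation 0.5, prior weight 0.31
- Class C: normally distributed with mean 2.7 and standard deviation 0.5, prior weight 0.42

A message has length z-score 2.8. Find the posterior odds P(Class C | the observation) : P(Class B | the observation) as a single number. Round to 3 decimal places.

Only the two components matter; the odds are (π_i f_i(x)) / (π_j f_j(x)).
Evaluate each component's likelihood at the observed value:
  L_A = 1.07221e-06
  L_B = 0.0447891
  L_C = 0.782085
Posterior odds = (π_C·L_C) / (π_B·L_B) = (0.42·0.782085) / (0.31·0.0447891) = 0.328476 / 0.0138846 ≈ 23.658

23.658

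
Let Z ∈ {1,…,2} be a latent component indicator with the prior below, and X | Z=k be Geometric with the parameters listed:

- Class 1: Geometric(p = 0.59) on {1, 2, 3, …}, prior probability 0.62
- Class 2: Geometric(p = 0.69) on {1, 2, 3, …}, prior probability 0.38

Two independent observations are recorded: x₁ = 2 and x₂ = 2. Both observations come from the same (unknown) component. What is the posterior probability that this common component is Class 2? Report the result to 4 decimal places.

The responsibility of component k is P(Z=k) f_k(x) divided by Σ_j P(Z=j) f_j(x).
Since both observations come from the same component, the likelihood for component k is f_k(x₁)·f_k(x₂).
  f_1 = [0.2419] × [0.2419] = 0.0585156
  f_2 = [0.2139] × [0.2139] = 0.0457532
Multiply by the mixture weights:
  P(Z=1)·f_1 = 0.62 × 0.0585156 = 0.0362797
  P(Z=2)·f_2 = 0.38 × 0.0457532 = 0.0173862
Denominator: 0.0362797 + 0.0173862 = 0.0536659
P(Class 2 | data) ≈ 0.3240

0.3240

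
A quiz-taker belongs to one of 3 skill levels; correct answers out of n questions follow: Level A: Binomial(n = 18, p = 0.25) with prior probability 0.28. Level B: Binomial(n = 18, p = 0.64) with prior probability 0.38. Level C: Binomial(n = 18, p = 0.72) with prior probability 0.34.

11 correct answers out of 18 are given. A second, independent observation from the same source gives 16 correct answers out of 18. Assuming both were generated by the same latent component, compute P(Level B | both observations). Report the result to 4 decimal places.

0.3085

Apply Bayes' rule: the posterior for each component is proportional to its prior times its likelihood at x.
Since both observations come from the same component, the likelihood for component k is f_k(x₁)·f_k(x₂).
  p_A = [C(18,11)·0.25^11·0.75^7 = 31824·2.38419e-07·0.133484 = 0.0010128] × [2.0038e-08] = 2.02945e-11
  p_B = [C(18,11)·0.64^11·0.36^7 = 31824·0.0073787·0.000783642 = 0.184014] × [0.01571] = 0.00289087
  p_C = [C(18,11)·0.72^11·0.28^7 = 31824·0.0269561·0.000134929 = 0.115749] × [0.0625644] = 0.00724179
Weight by the priors:
  π_A·p_A = 0.28 × 2.02945e-11 = 5.68245e-12
  π_B·p_B = 0.38 × 0.00289087 = 0.00109853
  π_C·p_C = 0.34 × 0.00724179 = 0.00246221
Normaliser: 5.68245e-12 + 0.00109853 + 0.00246221 = 0.00356074
So the posterior for Level B is 0.00109853 / 0.00356074 ≈ 0.3085.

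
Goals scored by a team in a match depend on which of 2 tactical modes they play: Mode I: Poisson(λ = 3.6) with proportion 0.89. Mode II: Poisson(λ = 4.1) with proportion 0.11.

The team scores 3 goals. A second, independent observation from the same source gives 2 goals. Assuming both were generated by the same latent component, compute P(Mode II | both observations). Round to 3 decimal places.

0.080

Apply Bayes' rule: the posterior for each component is proportional to its prior times its likelihood at x.
Since both observations come from the same component, the likelihood for component k is f_k(x₁)·f_k(x₂).
  f_I = [e^(−3.6)·3.6^3/3! = 0.212469] × [0.177058] = 0.0376193
  f_II = [e^(−4.1)·4.1^3/3! = 0.190368] × [0.139293] = 0.0265169
Multiply by the mixture weights:
  π_I·f_I = 0.89 × 0.0376193 = 0.0334812
  π_II·f_II = 0.11 × 0.0265169 = 0.00291686
Normaliser: 0.0334812 + 0.00291686 = 0.0363981
P(Mode II | data) = 0.00291686 / 0.0363981 ≈ 0.080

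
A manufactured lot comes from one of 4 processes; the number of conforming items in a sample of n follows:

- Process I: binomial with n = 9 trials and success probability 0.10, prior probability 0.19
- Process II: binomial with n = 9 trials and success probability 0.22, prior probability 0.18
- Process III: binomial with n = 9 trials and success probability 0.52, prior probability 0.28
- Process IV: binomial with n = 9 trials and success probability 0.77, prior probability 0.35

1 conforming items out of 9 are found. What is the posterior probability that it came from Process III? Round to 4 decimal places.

P(component k | x) = w_k·f_k(x) / marginal(x), where marginal(x) = Σ_j w_j·f_j(x).
Component likelihoods at x = 1 conforming items out of 9:
  L_I = C(9,1)·0.10^1·0.90^8 = 9·0.1·0.430467 = 0.38742
  L_II = C(9,1)·0.22^1·0.78^8 = 9·0.22·0.137011 = 0.271283
  L_III = C(9,1)·0.52^1·0.48^8 = 9·0.52·0.00281793 = 0.0131879
  L_IV = C(9,1)·0.77^1·0.23^8 = 9·0.77·7.8311e-06 = 5.42695e-05
Prior × likelihood for each component:
  w_I·L_I = 0.19 × 0.38742 = 0.0736099
  w_II·L_II = 0.18 × 0.271283 = 0.0488309
  w_III·L_III = 0.28 × 0.0131879 = 0.00369261
  w_IV·L_IV = 0.35 × 5.42695e-05 = 1.89943e-05
Sum: 0.0736099 + 0.0488309 + 0.00369261 + 1.89943e-05 = 0.126152
P(Process III | data) = 0.00369261 / 0.126152 ≈ 0.0293

0.0293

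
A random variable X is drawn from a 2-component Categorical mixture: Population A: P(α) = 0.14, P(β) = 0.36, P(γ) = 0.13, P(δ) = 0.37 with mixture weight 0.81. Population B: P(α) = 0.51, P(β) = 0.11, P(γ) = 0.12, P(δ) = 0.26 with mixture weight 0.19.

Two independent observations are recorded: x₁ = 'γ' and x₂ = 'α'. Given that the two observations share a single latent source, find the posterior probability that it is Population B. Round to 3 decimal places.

0.441

Apply Bayes' rule: the posterior for each component is proportional to its prior times its likelihood at x.
Since both observations come from the same component, the likelihood for component k is f_k(x₁)·f_k(x₂).
  L_A = [0.13] × [0.14] = 0.0182
  L_B = [0.12] × [0.51] = 0.0612
Unnormalised posteriors:
  π_A·L_A = 0.81 × 0.0182 = 0.014742
  π_B·L_B = 0.19 × 0.0612 = 0.011628
Sum: 0.014742 + 0.011628 = 0.02637
Responsibility of Population B: 0.011628 / 0.02637 ≈ 0.441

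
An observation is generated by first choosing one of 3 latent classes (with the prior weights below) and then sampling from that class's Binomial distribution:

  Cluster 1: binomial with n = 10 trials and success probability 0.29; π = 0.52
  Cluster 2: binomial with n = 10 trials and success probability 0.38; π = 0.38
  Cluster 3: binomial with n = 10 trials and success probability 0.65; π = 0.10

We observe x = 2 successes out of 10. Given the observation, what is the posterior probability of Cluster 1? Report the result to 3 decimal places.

0.700

P(component k | x) = π_k·f_k(x) / marginal(x), where marginal(x) = Σ_j π_j·f_j(x).
Component likelihoods at x = 2 successes out of 10:
  f_1 = C(10,2)·0.29^2·0.71^8 = 45·0.0841·0.0645754 = 0.244385
  f_2 = C(10,2)·0.38^2·0.62^8 = 45·0.1444·0.021834 = 0.141877
  f_3 = C(10,2)·0.65^2·0.35^8 = 45·0.4225·0.000225188 = 0.00428138
Weight by the priors:
  π_1·f_1 = 0.52 × 0.244385 = 0.12708
  π_2·f_2 = 0.38 × 0.141877 = 0.0539134
  π_3·f_3 = 0.10 × 0.00428138 = 0.000428138
Marginal: 0.12708 + 0.0539134 + 0.000428138 = 0.181422
Responsibility of Cluster 1: 0.12708 / 0.181422 ≈ 0.700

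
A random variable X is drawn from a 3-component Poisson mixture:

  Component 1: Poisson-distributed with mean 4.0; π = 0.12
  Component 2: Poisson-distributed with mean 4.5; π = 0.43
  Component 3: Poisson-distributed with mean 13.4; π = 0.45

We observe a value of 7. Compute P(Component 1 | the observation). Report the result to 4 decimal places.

Posterior ∝ prior × likelihood, so P(k | x) ∝ π_k f_k(x); normalise over all components.
Component likelihoods at x = 7:
  L_1 = 0.0595404
  L_2 = 0.0823629
  L_3 = 0.0233215
Unnormalised posteriors:
  π_1·L_1 = 0.12 × 0.0595404 = 0.00714484
  π_2·L_2 = 0.43 × 0.0823629 = 0.0354161
  π_3·L_3 = 0.45 × 0.0233215 = 0.0104947
Marginal: 0.00714484 + 0.0354161 + 0.0104947 = 0.0530556
P(Component 1 | data) = 0.00714484 / 0.0530556 ≈ 0.1347

0.1347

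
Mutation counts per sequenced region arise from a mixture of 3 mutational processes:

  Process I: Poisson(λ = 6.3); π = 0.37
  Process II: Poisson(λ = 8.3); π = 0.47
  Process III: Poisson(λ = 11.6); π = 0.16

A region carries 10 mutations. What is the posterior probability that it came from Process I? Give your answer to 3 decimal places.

The responsibility of component k is w_k f_k(x) divided by Σ_j w_j f_j(x).
Poisson probabilities:
  L_I = 0.0498411
  L_II = 0.106261
  L_III = 0.11143
Prior × likelihood for each component:
  w_I·L_I = 0.37 × 0.0498411 = 0.0184412
  w_II·L_II = 0.47 × 0.106261 = 0.0499426
  w_III·L_III = 0.16 × 0.11143 = 0.0178287
Sum: 0.0184412 + 0.0499426 + 0.0178287 = 0.0862126
So the posterior for Process I is 0.0184412 / 0.0862126 ≈ 0.214.

0.214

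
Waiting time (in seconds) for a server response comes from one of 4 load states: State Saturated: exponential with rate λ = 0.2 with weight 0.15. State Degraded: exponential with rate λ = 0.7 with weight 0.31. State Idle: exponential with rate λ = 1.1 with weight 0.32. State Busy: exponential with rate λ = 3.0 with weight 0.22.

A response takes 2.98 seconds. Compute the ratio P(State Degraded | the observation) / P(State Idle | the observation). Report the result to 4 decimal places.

2.0305

Posterior odds = (P(Z=i) f_i(x)) / (P(Z=j) f_j(x)); the normalising sum cancels.
Component likelihoods at x = 2.98 seconds:
  f_Saturated = 0.2·e^(−0.2·2.98) = 0.2·e^(−0.5960) = 0.110202
  f_Degraded = 0.7·e^(−0.7·2.98) = 0.7·e^(−2.0860) = 0.086928
  f_Idle = 1.1·e^(−1.1·2.98) = 1.1·e^(−3.2780) = 0.0414739
  f_Busy = 3.0·e^(−3.0·2.98) = 3.0·e^(−8.9400) = 0.000393123
Posterior odds = (P(Z=Degraded)·f_Degraded) / (P(Z=Idle)·f_Idle) = (0.31·0.086928) / (0.32·0.0414739) = 0.0269477 / 0.0132717 ≈ 2.0305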